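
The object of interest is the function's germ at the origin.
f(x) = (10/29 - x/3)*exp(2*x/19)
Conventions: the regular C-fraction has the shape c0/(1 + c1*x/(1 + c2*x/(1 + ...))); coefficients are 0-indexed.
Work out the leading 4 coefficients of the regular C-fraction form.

Taylor coefficients (expand at 0): a_0 = 10/29, a_1 = -491/1653, a_2 = -1042/31407, a_3 = -354/198911.
c0 = a_0 = 10/29. Peel one level at a time: if S = 1 + c*x/S' with S'(0) = 1, then c is the x-coefficient of S and S' = c*x/(S - 1).
S_1 = c0/f = 1 + (491/570)*x + (272341/324900)*x^2 + ...; c1 = 491/570.
S_2 = c1*x/(S_1 - 1) = 1 + (-272341/279870)*x + (564322/87030241)*x^2 + ...; c2 = -272341/279870.
S_3 = c2*x/(S_2 - 1) = 1 + (16929660/2540669189)*x + ...; c3 = 16929660/2540669189.

The regular C-fraction coefficients are [10/29, 491/570, -272341/279870, 16929660/2540669189].


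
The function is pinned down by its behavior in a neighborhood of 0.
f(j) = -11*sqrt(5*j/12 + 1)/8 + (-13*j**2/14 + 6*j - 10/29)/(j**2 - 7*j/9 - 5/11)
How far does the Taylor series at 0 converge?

Denominator factor (j**2 - 7*j/9 - 5/11): discriminant 2159/891, real irrational roots 7/18 + (1/198)*sqrt(23749) and 7/18 - (1/198)*sqrt(23749); poles of order 1, moduli 7/18 + (1/198)*sqrt(23749) and -7/18 + (1/198)*sqrt(23749).
Branch term (-11/8)*sqrt(1 - j/(-12/5)): its argument vanishes at j = -12/5, a square-root branch point, modulus 12/5.
The radius of convergence is the smallest modulus among the singular points: -7/18 + (1/198)*sqrt(23749).

The radius of convergence is -7/18 + (1/198)*sqrt(23749).


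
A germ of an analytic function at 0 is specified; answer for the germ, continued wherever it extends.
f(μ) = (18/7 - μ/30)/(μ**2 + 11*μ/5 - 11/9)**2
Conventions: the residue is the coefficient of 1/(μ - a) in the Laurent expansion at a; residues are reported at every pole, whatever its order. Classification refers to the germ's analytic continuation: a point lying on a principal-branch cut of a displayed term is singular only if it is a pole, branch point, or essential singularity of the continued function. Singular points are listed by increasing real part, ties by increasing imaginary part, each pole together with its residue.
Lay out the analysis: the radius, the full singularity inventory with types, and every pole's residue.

Radius of convergence at 0: -11/10 + (1/30)*sqrt(2189).
At -11/10 - (1/30)*sqrt(2189): a pole of order 2; residue (246465/67084094)*sqrt(2189).
At -11/10 + (1/30)*sqrt(2189): a pole of order 2; residue -(246465/67084094)*sqrt(2189).

Denominator factor (μ**2 + 11*μ/5 - 11/9)^2: discriminant 2189/225, real irrational roots -11/10 + (1/30)*sqrt(2189) and -11/10 - (1/30)*sqrt(2189); poles of order 2, moduli -11/10 + (1/30)*sqrt(2189) and 11/10 + (1/30)*sqrt(2189).
The radius of convergence is the smallest modulus among the singular points: -11/10 + (1/30)*sqrt(2189).
The factor μ**2 + 11*μ/5 - 11/9 splits as (μ - a)(μ - a') with a = -11/10 - (1/30)*sqrt(2189), a' = -11/10 + (1/30)*sqrt(2189). At the order-2 pole a set g(μ) = (μ - a)^2*f(μ) = [18/7 - μ/30] / (μ - a')^2.
Order-2 pole: residue = g'(a); g'(-11/10 - (1/30)*sqrt(2189)) = (246465/67084094)*sqrt(2189), so the residue is (246465/67084094)*sqrt(2189).
The factor μ**2 + 11*μ/5 - 11/9 splits as (μ - a)(μ - a') with a = -11/10 + (1/30)*sqrt(2189), a' = -11/10 - (1/30)*sqrt(2189). At the order-2 pole a set g(μ) = (μ - a)^2*f(μ) = [18/7 - μ/30] / (μ - a')^2.
Order-2 pole: residue = g'(a); g'(-11/10 + (1/30)*sqrt(2189)) = -(246465/67084094)*sqrt(2189), so the residue is -(246465/67084094)*sqrt(2189).
List the singular points by increasing real part (a conjugate pair: the negative imaginary part first).


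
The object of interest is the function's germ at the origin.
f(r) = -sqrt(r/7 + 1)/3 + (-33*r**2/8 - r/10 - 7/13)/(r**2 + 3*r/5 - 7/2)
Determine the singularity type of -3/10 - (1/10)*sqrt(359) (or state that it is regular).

The denominator factor r**2 + 3*r/5 - 7/2 vanishes at -3/10 - (1/10)*sqrt(359) and appears to the power 1; the numerator there equals -4079/260 - (19/80)*sqrt(359), nonzero, and no other factor vanishes.
The branch terms are analytic at this point.
Hence a pole whose order is the multiplicity, 1.

The point is a pole of order 1.


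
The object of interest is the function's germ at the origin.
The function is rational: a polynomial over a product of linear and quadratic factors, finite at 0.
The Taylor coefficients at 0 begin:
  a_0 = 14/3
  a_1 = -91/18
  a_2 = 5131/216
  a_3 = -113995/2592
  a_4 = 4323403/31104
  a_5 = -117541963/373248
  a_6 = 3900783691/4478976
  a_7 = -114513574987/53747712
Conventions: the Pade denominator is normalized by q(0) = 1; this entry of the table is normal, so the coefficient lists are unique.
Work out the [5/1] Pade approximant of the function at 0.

The Pade approximant has numerator coefficients [14/3, 395456362/50375127, 492334318/50375127, 364623294/16791709, 875102494/50375127, 3500407442/50375127]; denominator coefficients [1, 557254813/201500508].

Taylor coefficients needed (read off): a_0 = 14/3, a_1 = -91/18, a_2 = 5131/216, a_3 = -113995/2592, a_4 = 4323403/31104, a_5 = -117541963/373248, a_6 = 3900783691/4478976.
Write the denominator as Q(w) = 1 + q1*w. Requiring Q*f - P = O(w^7) with deg P <= 5 kills the coefficients of w^6..w^6 in Q*f:
  w^6: a_6 + q1*a_5 = 0, i.e. 3900783691/4478976 + (-117541963/373248)*q1 = 0.
Solving this linear system: q1 = 557254813/201500508.
The numerator is Q*f truncated at degree 5: P0 = a_0 = 14/3; P1 = a_1 + q1*a_0 = 395456362/50375127; P2 = a_2 + q1*a_1 = 492334318/50375127; P3 = a_3 + q1*a_2 = 364623294/16791709; P4 = a_4 + q1*a_3 = 875102494/50375127; P5 = a_5 + q1*a_4 = 3500407442/50375127.


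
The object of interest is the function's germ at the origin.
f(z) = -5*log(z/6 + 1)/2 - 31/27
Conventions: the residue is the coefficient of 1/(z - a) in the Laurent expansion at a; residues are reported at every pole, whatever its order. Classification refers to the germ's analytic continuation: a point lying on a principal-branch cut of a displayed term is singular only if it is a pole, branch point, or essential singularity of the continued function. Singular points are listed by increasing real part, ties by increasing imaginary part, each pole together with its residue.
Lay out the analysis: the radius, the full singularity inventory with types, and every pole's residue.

Branch term (-5/2)*log(1 - z/(-6)): its argument vanishes at z = -6, a logarithmic branch point, modulus 6.
The radius of convergence is the smallest modulus among the singular points: 6.

Radius of convergence at 0: 6.
At -6: a logarithmic branch point.


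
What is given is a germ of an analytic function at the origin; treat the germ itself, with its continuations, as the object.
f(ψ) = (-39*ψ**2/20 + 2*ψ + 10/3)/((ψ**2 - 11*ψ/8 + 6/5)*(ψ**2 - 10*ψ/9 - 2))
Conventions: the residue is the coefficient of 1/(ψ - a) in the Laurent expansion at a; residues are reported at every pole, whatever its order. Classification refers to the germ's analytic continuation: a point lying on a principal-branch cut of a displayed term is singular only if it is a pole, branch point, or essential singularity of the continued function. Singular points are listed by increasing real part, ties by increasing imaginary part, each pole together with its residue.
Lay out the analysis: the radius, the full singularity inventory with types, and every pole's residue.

Radius of convergence at 0: -5/9 + (1/9)*sqrt(187).
At 5/9 - (1/9)*sqrt(187): a pole of order 1; residue -7375/197909 + (205531/37008983)*sqrt(187).
At (11/16) - ((7/80)*sqrt(95))*i: a pole of order 1; residue (7375/197909) - ((1955401/18801355)*sqrt(95))*i.
At (11/16) + ((7/80)*sqrt(95))*i: a pole of order 1; residue (7375/197909) + ((1955401/18801355)*sqrt(95))*i.
At 5/9 + (1/9)*sqrt(187): a pole of order 1; residue -7375/197909 - (205531/37008983)*sqrt(187).


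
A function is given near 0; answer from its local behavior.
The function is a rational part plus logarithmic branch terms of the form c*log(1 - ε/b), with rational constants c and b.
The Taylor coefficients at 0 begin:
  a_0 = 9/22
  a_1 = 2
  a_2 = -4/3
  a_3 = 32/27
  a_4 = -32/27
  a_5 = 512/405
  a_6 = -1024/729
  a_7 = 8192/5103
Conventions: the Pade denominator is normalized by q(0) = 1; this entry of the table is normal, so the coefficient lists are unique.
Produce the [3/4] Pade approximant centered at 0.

The Pade approximant has numerator coefficients [9/22, 14591/5005, 55934/15015, 774304/675675]; denominator coefficients [1, 1018/455, 1948/1365, 13472/61425, -352/61425].

Taylor coefficients needed (read off): a_0 = 9/22, a_1 = 2, a_2 = -4/3, a_3 = 32/27, a_4 = -32/27, a_5 = 512/405, a_6 = -1024/729, a_7 = 8192/5103.
Write the denominator as Q(ε) = 1 + q1*ε + q2*ε^2 + q3*ε^3 + q4*ε^4. Requiring Q*f - P = O(ε^8) with deg P <= 3 kills the coefficients of ε^4..ε^7 in Q*f:
  ε^4: a_4 + q1*a_3 + q2*a_2 + q3*a_1 + q4*a_0 = 0, i.e. -32/27 + (32/27)*q1 + (-4/3)*q2 + (2)*q3 + (9/22)*q4 = 0.
  ε^5: a_5 + q1*a_4 + q2*a_3 + q3*a_2 + q4*a_1 = 0, i.e. 512/405 + (-32/27)*q1 + (32/27)*q2 + (-4/3)*q3 + (2)*q4 = 0.
  ε^6: a_6 + q1*a_5 + q2*a_4 + q3*a_3 + q4*a_2 = 0, i.e. -1024/729 + (512/405)*q1 + (-32/27)*q2 + (32/27)*q3 + (-4/3)*q4 = 0.
  ε^7: a_7 + q1*a_6 + q2*a_5 + q3*a_4 + q4*a_3 = 0, i.e. 8192/5103 + (-1024/729)*q1 + (512/405)*q2 + (-32/27)*q3 + (32/27)*q4 = 0.
Solving this linear system: q1 = 1018/455, q2 = 1948/1365, q3 = 13472/61425, q4 = -352/61425.
The numerator is Q*f truncated at degree 3: P0 = a_0 = 9/22; P1 = a_1 + q1*a_0 = 14591/5005; P2 = a_2 + q1*a_1 + q2*a_0 = 55934/15015; P3 = a_3 + q1*a_2 + q2*a_1 + q3*a_0 = 774304/675675.


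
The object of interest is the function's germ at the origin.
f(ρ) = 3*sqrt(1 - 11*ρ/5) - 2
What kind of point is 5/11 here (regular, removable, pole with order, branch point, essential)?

The term (3)*sqrt(1 - ρ/(5/11)) has argument 1 - 5/11/(5/11) = 0 at 5/11: a square-root (algebraic, two-sheeted) branch point; the remaining terms are analytic or single-valued there.

The point is an algebraic (square-root) branch point.


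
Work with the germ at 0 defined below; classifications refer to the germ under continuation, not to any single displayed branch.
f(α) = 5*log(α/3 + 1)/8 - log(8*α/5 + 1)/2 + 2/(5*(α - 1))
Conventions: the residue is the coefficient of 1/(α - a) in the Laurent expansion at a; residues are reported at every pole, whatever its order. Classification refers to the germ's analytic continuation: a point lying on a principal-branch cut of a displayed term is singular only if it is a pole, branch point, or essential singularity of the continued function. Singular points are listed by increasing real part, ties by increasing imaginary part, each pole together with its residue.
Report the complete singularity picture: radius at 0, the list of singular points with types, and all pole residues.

Denominator factor (α - 1): pole of order 1 at 1, modulus 1.
Branch term (-1/2)*log(1 - α/(-5/8)): its argument vanishes at α = -5/8, a logarithmic branch point, modulus 5/8.
Branch term (5/8)*log(1 - α/(-3)): its argument vanishes at α = -3, a logarithmic branch point, modulus 3.
The radius of convergence is the smallest modulus among the singular points: 5/8.
The branch terms are analytic at 1 and contribute nothing to the residue; only the rational part matters.
At the order-1 pole 1 set g(α) = (α - (1))*(rational part) = 2/5.
Simple pole: residue = g(a) at a = 1, which is 2/5.
List the singular points by increasing real part (a conjugate pair: the negative imaginary part first).

Radius of convergence at 0: 5/8.
At -3: a logarithmic branch point.
At -5/8: a logarithmic branch point.
At 1: a pole of order 1; residue 2/5.


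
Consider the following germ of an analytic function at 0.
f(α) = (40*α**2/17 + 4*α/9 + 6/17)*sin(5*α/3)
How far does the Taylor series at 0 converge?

The radius of convergence is infinite.

The factor sin(5*α/3) is entire and contributes no finite singular point.
The polynomial part has no poles.
No finite singular points: the Taylor series at 0 converges everywhere.


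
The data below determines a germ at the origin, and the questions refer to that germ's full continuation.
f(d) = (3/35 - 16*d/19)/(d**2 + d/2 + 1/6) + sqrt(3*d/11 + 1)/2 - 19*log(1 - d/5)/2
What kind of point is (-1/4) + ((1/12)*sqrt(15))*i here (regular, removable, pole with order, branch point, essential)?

The point is a pole of order 1.

The denominator factor d**2 + d/2 + 1/6 vanishes at (-1/4) + ((1/12)*sqrt(15))*i and appears to the power 1; the numerator there equals (197/665) - ((4/57)*sqrt(15))*i, nonzero, and no other factor vanishes.
The branch terms are analytic at this point.
Hence a pole whose order is the multiplicity, 1.


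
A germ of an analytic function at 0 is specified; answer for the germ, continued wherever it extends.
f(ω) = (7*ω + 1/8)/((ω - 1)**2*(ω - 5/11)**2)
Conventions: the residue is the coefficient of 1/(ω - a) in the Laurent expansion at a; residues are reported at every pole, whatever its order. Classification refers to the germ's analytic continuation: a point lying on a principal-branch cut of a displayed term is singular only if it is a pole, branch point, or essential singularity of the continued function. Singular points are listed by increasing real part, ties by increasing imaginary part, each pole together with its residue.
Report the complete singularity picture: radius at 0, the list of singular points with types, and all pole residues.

Radius of convergence at 0: 5/11.
At 5/11: a pole of order 2; residue 2057/32.
At 1: a pole of order 2; residue -2057/32.

Denominator factor (ω - 5/11)^2: pole of order 2 at 5/11, modulus 5/11.
Denominator factor (ω - 1)^2: pole of order 2 at 1, modulus 1.
The radius of convergence is the smallest modulus among the singular points: 5/11.
At the order-2 pole 5/11 set g(ω) = (ω - (5/11))^2*f(ω) = (7*ω + 1/8)/(ω - 1)**2.
Order-2 pole: residue = g'(a); g'(5/11) = 2057/32, so the residue is 2057/32.
At the order-2 pole 1 set g(ω) = (ω - (1))^2*f(ω) = (7*ω + 1/8)/(ω - 5/11)**2.
Order-2 pole: residue = g'(a); g'(1) = -2057/32, so the residue is -2057/32.
List the singular points by increasing real part (a conjugate pair: the negative imaginary part first).


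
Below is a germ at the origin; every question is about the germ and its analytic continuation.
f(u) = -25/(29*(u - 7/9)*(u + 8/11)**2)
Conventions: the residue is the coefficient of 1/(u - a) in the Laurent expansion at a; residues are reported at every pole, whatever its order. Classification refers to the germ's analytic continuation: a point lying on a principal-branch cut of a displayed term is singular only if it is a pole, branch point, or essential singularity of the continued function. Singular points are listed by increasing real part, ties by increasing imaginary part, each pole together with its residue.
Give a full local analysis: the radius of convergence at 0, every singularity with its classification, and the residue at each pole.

Radius of convergence at 0: 8/11.
At -8/11: a pole of order 2; residue 245025/643829.
At 7/9: a pole of order 1; residue -245025/643829.

Denominator factor (u + 8/11)^2: pole of order 2 at -8/11, modulus 8/11.
Denominator factor (u - 7/9): pole of order 1 at 7/9, modulus 7/9.
The radius of convergence is the smallest modulus among the singular points: 8/11.
At the order-2 pole -8/11 set g(u) = (u - (-8/11))^2*f(u) = -25/(29*(u - 7/9)).
Order-2 pole: residue = g'(a); g'(-8/11) = 245025/643829, so the residue is 245025/643829.
At the order-1 pole 7/9 set g(u) = (u - (7/9))*f(u) = -25/(29*(u + 8/11)**2).
Simple pole: residue = g(a) at a = 7/9, which is -245025/643829.
List the singular points by increasing real part (a conjugate pair: the negative imaginary part first).


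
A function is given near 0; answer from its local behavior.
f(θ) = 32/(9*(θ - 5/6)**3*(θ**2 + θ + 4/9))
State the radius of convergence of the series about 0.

The radius of convergence is 2/3.

Denominator factor (θ - 5/6)^3: pole of order 3 at 5/6, modulus 5/6.
Denominator factor (θ**2 + θ + 4/9): discriminant -7/9, complex-conjugate roots (-1/2) + ((1/6)*sqrt(7))*i and (-1/2) - ((1/6)*sqrt(7))*i; poles of order 1, moduli 2/3 and 2/3.
The radius of convergence is the smallest modulus among the singular points: 2/3.


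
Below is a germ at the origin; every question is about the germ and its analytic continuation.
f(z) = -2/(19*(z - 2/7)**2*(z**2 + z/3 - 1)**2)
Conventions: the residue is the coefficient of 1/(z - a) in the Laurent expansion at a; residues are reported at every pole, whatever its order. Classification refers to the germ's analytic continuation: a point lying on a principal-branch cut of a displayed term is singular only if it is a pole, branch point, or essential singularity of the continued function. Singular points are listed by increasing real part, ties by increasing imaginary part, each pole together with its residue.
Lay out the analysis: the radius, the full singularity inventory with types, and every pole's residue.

Denominator factor (z - 2/7)^2: pole of order 2 at 2/7, modulus 2/7.
Denominator factor (z**2 + z/3 - 1)^2: discriminant 37/9, real irrational roots -1/6 + (1/6)*sqrt(37) and -1/6 - (1/6)*sqrt(37); poles of order 2, moduli -1/6 + (1/6)*sqrt(37) and 1/6 + (1/6)*sqrt(37).
The radius of convergence is the smallest modulus among the singular points: 2/7.
The factor z**2 + z/3 - 1 splits as (z - a)(z - a') with a = -1/6 - (1/6)*sqrt(37), a' = -1/6 + (1/6)*sqrt(37). At the order-2 pole a set g(z) = (z - a)^2*f(z) = [-2/(19*(z - 2/7)**2)] / (z - a')^2.
Order-2 pole: residue = g'(a); g'(-1/6 - (1/6)*sqrt(37)) = 302526/1771561 - (1505744226/46080073171)*sqrt(37), so the residue is 302526/1771561 - (1505744226/46080073171)*sqrt(37).
At the order-2 pole 2/7 set g(z) = (z - (2/7))^2*f(z) = -2/(19*(z**2 + z/3 - 1)**2).
Order-2 pole: residue = g'(a); g'(2/7) = -605052/1771561, so the residue is -605052/1771561.
The factor z**2 + z/3 - 1 splits as (z - a)(z - a') with a = -1/6 + (1/6)*sqrt(37), a' = -1/6 - (1/6)*sqrt(37). At the order-2 pole a set g(z) = (z - a)^2*f(z) = [-2/(19*(z - 2/7)**2)] / (z - a')^2.
Order-2 pole: residue = g'(a); g'(-1/6 + (1/6)*sqrt(37)) = 302526/1771561 + (1505744226/46080073171)*sqrt(37), so the residue is 302526/1771561 + (1505744226/46080073171)*sqrt(37).
List the singular points by increasing real part (a conjugate pair: the negative imaginary part first).

Radius of convergence at 0: 2/7.
At -1/6 - (1/6)*sqrt(37): a pole of order 2; residue 302526/1771561 - (1505744226/46080073171)*sqrt(37).
At 2/7: a pole of order 2; residue -605052/1771561.
At -1/6 + (1/6)*sqrt(37): a pole of order 2; residue 302526/1771561 + (1505744226/46080073171)*sqrt(37).


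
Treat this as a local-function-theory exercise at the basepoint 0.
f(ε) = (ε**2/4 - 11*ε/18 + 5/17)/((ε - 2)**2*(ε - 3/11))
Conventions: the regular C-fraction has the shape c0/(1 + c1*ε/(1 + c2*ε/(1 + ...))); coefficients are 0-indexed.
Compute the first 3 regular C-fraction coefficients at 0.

Taylor coefficients (expand at 0): a_0 = -55/204, a_1 = -2563/3672, a_2 = -13387/5508.
c0 = a_0 = -55/204. Peel one level at a time: if S = 1 + c*ε/S' with S'(0) = 1, then c is the ε-coefficient of S and S' = c*ε/(S - 1).
S_1 = c0/f = 1 + (-233/90)*ε + (-18731/8100)*ε^2 + ...; c1 = -233/90.
S_2 = c1*ε/(S_1 - 1) = 1 + (-18731/20970)*ε + ...; c2 = -18731/20970.

The regular C-fraction coefficients are [-55/204, -233/90, -18731/20970].


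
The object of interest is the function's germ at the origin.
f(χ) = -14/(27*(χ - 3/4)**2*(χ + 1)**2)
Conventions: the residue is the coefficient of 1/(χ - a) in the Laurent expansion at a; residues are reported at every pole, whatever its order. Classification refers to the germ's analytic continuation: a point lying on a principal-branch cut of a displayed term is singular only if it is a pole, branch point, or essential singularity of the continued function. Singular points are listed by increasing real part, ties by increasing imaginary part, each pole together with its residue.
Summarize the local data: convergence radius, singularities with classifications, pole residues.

Radius of convergence at 0: 3/4.
At -1: a pole of order 2; residue -256/1323.
At 3/4: a pole of order 2; residue 256/1323.

Denominator factor (χ - 3/4)^2: pole of order 2 at 3/4, modulus 3/4.
Denominator factor (χ + 1)^2: pole of order 2 at -1, modulus 1.
The radius of convergence is the smallest modulus among the singular points: 3/4.
At the order-2 pole -1 set g(χ) = (χ - (-1))^2*f(χ) = -14/(27*(χ - 3/4)**2).
Order-2 pole: residue = g'(a); g'(-1) = -256/1323, so the residue is -256/1323.
At the order-2 pole 3/4 set g(χ) = (χ - (3/4))^2*f(χ) = -14/(27*(χ + 1)**2).
Order-2 pole: residue = g'(a); g'(3/4) = 256/1323, so the residue is 256/1323.
List the singular points by increasing real part (a conjugate pair: the negative imaginary part first).


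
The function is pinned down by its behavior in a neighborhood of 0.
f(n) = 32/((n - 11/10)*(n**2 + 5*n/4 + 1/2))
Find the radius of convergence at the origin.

The radius of convergence is (1/2)*sqrt(2).

Denominator factor (n - 11/10): pole of order 1 at 11/10, modulus 11/10.
Denominator factor (n**2 + 5*n/4 + 1/2): discriminant -7/16, complex-conjugate roots (-5/8) + ((1/8)*sqrt(7))*i and (-5/8) - ((1/8)*sqrt(7))*i; poles of order 1, moduli (1/2)*sqrt(2) and (1/2)*sqrt(2).
The radius of convergence is the smallest modulus among the singular points: (1/2)*sqrt(2).


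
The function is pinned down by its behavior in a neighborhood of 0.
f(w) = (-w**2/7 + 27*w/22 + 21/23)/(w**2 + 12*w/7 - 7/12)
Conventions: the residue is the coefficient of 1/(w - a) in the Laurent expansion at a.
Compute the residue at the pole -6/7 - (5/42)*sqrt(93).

The factor w**2 + 12*w/7 - 7/12 splits as (w - a)(w - a') with a = -6/7 - (5/42)*sqrt(93), a' = -6/7 + (5/42)*sqrt(93). At the order-1 pole a set g(w) = (w - a)*f(w) = [-w**2/7 + 27*w/22 + 21/23] / (w - a').
Simple pole: residue = g(a) at a = -6/7 - (5/42)*sqrt(93), which is 1587/2156 + (450019/23058420)*sqrt(93).

The residue is 1587/2156 + (450019/23058420)*sqrt(93).


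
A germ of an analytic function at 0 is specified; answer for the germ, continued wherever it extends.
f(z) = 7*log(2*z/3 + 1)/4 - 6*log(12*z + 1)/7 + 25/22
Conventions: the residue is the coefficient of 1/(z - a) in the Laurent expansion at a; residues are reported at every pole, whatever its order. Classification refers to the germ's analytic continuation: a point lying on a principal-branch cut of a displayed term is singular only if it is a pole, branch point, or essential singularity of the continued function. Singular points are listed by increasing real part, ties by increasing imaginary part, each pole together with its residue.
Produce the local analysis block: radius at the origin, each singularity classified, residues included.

Radius of convergence at 0: 1/12.
At -3/2: a logarithmic branch point.
At -1/12: a logarithmic branch point.

Branch term (7/4)*log(1 - z/(-3/2)): its argument vanishes at z = -3/2, a logarithmic branch point, modulus 3/2.
Branch term (-6/7)*log(1 - z/(-1/12)): its argument vanishes at z = -1/12, a logarithmic branch point, modulus 1/12.
The radius of convergence is the smallest modulus among the singular points: 1/12.
List the singular points by increasing real part (a conjugate pair: the negative imaginary part first).


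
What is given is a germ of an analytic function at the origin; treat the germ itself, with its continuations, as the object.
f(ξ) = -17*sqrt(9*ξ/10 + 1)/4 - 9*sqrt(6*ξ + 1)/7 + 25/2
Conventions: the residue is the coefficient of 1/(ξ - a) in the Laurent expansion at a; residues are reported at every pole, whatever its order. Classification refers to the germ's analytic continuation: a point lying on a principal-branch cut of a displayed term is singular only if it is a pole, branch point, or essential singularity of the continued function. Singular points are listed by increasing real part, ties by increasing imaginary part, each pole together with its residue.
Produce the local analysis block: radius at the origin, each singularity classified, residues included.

Branch term (-9/7)*sqrt(1 - ξ/(-1/6)): its argument vanishes at ξ = -1/6, a square-root branch point, modulus 1/6.
Branch term (-17/4)*sqrt(1 - ξ/(-10/9)): its argument vanishes at ξ = -10/9, a square-root branch point, modulus 10/9.
The radius of convergence is the smallest modulus among the singular points: 1/6.
List the singular points by increasing real part (a conjugate pair: the negative imaginary part first).

Radius of convergence at 0: 1/6.
At -10/9: an algebraic (square-root) branch point.
At -1/6: an algebraic (square-root) branch point.


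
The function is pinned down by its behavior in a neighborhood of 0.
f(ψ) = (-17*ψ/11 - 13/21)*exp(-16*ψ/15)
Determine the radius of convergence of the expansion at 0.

The radius of convergence is infinite.

The factor exp(-16*ψ/15) is entire and contributes no finite singular point.
The polynomial part has no poles.
No finite singular points: the Taylor series at 0 converges everywhere.


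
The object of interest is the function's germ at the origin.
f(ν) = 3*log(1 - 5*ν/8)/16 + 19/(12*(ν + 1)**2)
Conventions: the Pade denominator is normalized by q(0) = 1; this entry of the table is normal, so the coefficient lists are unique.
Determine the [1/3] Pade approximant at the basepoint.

Taylor coefficients needed (expand at 0): a_0 = 19/12, a_1 = -1261/384, a_2 = 9653/2048, a_3 = -156023/24576, a_4 = 6220295/786432.
Write the denominator as Q(ν) = 1 + q1*ν + q2*ν^2 + q3*ν^3. Requiring Q*f - P = O(ν^5) with deg P <= 1 kills the coefficients of ν^2..ν^4 in Q*f:
  ν^2: a_2 + q1*a_1 + q2*a_0 = 0, i.e. 9653/2048 + (-1261/384)*q1 + (19/12)*q2 = 0.
  ν^3: a_3 + q1*a_2 + q2*a_1 + q3*a_0 = 0, i.e. -156023/24576 + (9653/2048)*q1 + (-1261/384)*q2 + (19/12)*q3 = 0.
  ν^4: a_4 + q1*a_3 + q2*a_2 + q3*a_1 = 0, i.e. 6220295/786432 + (-156023/24576)*q1 + (9653/2048)*q2 + (-1261/384)*q3 = 0.
Solving this linear system: q1 = 149305711/139751152, q2 = -1701746029/2236018432, q3 = -26803877113/35776294912.
The numerator is Q*f truncated at degree 1: P0 = a_0 = 19/12; P1 = a_1 + q1*a_0 = -5340520649/3354027648.

The Pade approximant has numerator coefficients [19/12, -5340520649/3354027648]; denominator coefficients [1, 149305711/139751152, -1701746029/2236018432, -26803877113/35776294912].


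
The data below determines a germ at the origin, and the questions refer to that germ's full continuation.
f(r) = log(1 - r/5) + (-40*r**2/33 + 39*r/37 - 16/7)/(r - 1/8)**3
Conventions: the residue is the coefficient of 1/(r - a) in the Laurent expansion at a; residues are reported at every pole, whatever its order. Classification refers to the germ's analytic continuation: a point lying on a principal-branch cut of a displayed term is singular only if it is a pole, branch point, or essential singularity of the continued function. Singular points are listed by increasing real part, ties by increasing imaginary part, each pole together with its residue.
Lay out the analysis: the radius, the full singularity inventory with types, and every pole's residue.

Radius of convergence at 0: 1/8.
At 1/8: a pole of order 3; residue -40/33.
At 5: a logarithmic branch point.

Denominator factor (r - 1/8)^3: pole of order 3 at 1/8, modulus 1/8.
Branch term (1)*log(1 - r/(5)): its argument vanishes at r = 5, a logarithmic branch point, modulus 5.
The radius of convergence is the smallest modulus among the singular points: 1/8.
The branch term is analytic at 1/8 and contributes nothing to the residue; only the rational part matters.
At the order-3 pole 1/8 set g(r) = (r - (1/8))^3*(rational part) = -40*r**2/33 + 39*r/37 - 16/7.
Order-3 pole: residue = g''(a)/2; g''(1/8) = -80/33, so the residue is -40/33.
List the singular points by increasing real part (a conjugate pair: the negative imaginary part first).


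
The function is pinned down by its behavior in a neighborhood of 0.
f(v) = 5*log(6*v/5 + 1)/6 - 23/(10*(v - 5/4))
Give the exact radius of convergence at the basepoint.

Denominator factor (v - 5/4): pole of order 1 at 5/4, modulus 5/4.
Branch term (5/6)*log(1 - v/(-5/6)): its argument vanishes at v = -5/6, a logarithmic branch point, modulus 5/6.
The radius of convergence is the smallest modulus among the singular points: 5/6.

The radius of convergence is 5/6.


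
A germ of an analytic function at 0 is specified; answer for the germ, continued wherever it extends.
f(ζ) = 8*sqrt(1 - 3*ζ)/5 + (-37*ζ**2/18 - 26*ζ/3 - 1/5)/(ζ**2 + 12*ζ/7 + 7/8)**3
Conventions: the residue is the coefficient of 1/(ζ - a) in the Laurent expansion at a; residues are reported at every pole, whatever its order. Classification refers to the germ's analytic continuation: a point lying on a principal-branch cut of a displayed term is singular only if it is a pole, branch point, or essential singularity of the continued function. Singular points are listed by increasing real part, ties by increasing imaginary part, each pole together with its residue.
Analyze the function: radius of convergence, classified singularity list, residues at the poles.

Radius of convergence at 0: 1/3.
At (-6/7) - ((1/28)*sqrt(110))*i: a pole of order 3; residue ((204104551/14973750)*sqrt(110))*i.
At (-6/7) + ((1/28)*sqrt(110))*i: a pole of order 3; residue -((204104551/14973750)*sqrt(110))*i.
At 1/3: an algebraic (square-root) branch point.

Denominator factor (ζ**2 + 12*ζ/7 + 7/8)^3: discriminant -55/98, complex-conjugate roots (-6/7) + ((1/28)*sqrt(110))*i and (-6/7) - ((1/28)*sqrt(110))*i; poles of order 3, moduli (1/4)*sqrt(14) and (1/4)*sqrt(14).
Branch term (8/5)*sqrt(1 - ζ/(1/3)): its argument vanishes at ζ = 1/3, a square-root branch point, modulus 1/3.
The radius of convergence is the smallest modulus among the singular points: 1/3.
The branch term is analytic at (-6/7) - ((1/28)*sqrt(110))*i and contributes nothing to the residue; only the rational part matters.
The factor ζ**2 + 12*ζ/7 + 7/8 splits as (ζ - a)(ζ - a') with a = (-6/7) - ((1/28)*sqrt(110))*i, a' = (-6/7) + ((1/28)*sqrt(110))*i. At the order-3 pole a set g(ζ) = (ζ - a)^3*(rational part) = [-37*ζ**2/18 - 26*ζ/3 - 1/5] / (ζ - a')^3.
Order-3 pole: residue = g''(a)/2; g''((-6/7) - ((1/28)*sqrt(110))*i) = ((204104551/7486875)*sqrt(110))*i, so the residue is ((204104551/14973750)*sqrt(110))*i.
The branch term is analytic at (-6/7) + ((1/28)*sqrt(110))*i and contributes nothing to the residue; only the rational part matters.
The factor ζ**2 + 12*ζ/7 + 7/8 splits as (ζ - a)(ζ - a') with a = (-6/7) + ((1/28)*sqrt(110))*i, a' = (-6/7) - ((1/28)*sqrt(110))*i. At the order-3 pole a set g(ζ) = (ζ - a)^3*(rational part) = [-37*ζ**2/18 - 26*ζ/3 - 1/5] / (ζ - a')^3.
Order-3 pole: residue = g''(a)/2; g''((-6/7) + ((1/28)*sqrt(110))*i) = -((204104551/7486875)*sqrt(110))*i, so the residue is -((204104551/14973750)*sqrt(110))*i.
List the singular points by increasing real part (a conjugate pair: the negative imaginary part first).


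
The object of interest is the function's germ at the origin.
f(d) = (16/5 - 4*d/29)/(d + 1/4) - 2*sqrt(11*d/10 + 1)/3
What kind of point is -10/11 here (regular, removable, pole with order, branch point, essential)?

The term (-2/3)*sqrt(1 - d/(-10/11)) has argument 1 - -10/11/(-10/11) = 0 at -10/11: a square-root (algebraic, two-sheeted) branch point; the remaining terms are analytic or single-valued there.

The point is an algebraic (square-root) branch point.


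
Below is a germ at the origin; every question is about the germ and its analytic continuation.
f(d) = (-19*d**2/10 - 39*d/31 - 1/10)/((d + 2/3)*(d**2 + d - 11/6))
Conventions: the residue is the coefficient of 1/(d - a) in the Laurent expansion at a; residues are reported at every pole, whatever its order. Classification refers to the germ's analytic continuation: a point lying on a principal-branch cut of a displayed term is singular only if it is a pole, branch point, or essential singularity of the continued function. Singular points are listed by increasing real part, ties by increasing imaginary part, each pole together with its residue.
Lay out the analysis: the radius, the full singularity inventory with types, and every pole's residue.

Radius of convergence at 0: 2/3.
At -1/2 - (5/6)*sqrt(3): a pole of order 1; residue -22383/22940 - (22187/114700)*sqrt(3).
At -2/3: a pole of order 1; residue 59/1147.
At -1/2 + (5/6)*sqrt(3): a pole of order 1; residue -22383/22940 + (22187/114700)*sqrt(3).

Denominator factor (d**2 + d - 11/6): discriminant 25/3, real irrational roots -1/2 + (5/6)*sqrt(3) and -1/2 - (5/6)*sqrt(3); poles of order 1, moduli -1/2 + (5/6)*sqrt(3) and 1/2 + (5/6)*sqrt(3).
Denominator factor (d + 2/3): pole of order 1 at -2/3, modulus 2/3.
The radius of convergence is the smallest modulus among the singular points: 2/3.
The factor d**2 + d - 11/6 splits as (d - a)(d - a') with a = -1/2 - (5/6)*sqrt(3), a' = -1/2 + (5/6)*sqrt(3). At the order-1 pole a set g(d) = (d - a)*f(d) = [(-19*d**2/10 - 39*d/31 - 1/10)/(d + 2/3)] / (d - a').
Simple pole: residue = g(a) at a = -1/2 - (5/6)*sqrt(3), which is -22383/22940 - (22187/114700)*sqrt(3).
At the order-1 pole -2/3 set g(d) = (d - (-2/3))*f(d) = (-19*d**2/10 - 39*d/31 - 1/10)/(d**2 + d - 11/6).
Simple pole: residue = g(a) at a = -2/3, which is 59/1147.
The factor d**2 + d - 11/6 splits as (d - a)(d - a') with a = -1/2 + (5/6)*sqrt(3), a' = -1/2 - (5/6)*sqrt(3). At the order-1 pole a set g(d) = (d - a)*f(d) = [(-19*d**2/10 - 39*d/31 - 1/10)/(d + 2/3)] / (d - a').
Simple pole: residue = g(a) at a = -1/2 + (5/6)*sqrt(3), which is -22383/22940 + (22187/114700)*sqrt(3).
List the singular points by increasing real part (a conjugate pair: the negative imaginary part first).


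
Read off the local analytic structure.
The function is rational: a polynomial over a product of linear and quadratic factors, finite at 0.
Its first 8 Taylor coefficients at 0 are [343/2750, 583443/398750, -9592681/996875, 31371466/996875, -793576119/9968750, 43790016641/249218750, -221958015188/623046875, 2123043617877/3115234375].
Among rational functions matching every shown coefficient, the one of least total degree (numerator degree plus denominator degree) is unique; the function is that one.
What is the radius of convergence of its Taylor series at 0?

No rational of total degree below 5 reproduces all 8 coefficients; solving the [2/3] Pade equations on them gives f(β) = (-β**2 + 21*β/29 + 1/22)/(β + 5/7)**3, whose expansion matches every shown term.
Denominator factor (β + 5/7)^3: pole of order 3 at -5/7, modulus 5/7.
The radius of convergence is the smallest modulus among the singular points: 5/7.

The radius of convergence is 5/7.


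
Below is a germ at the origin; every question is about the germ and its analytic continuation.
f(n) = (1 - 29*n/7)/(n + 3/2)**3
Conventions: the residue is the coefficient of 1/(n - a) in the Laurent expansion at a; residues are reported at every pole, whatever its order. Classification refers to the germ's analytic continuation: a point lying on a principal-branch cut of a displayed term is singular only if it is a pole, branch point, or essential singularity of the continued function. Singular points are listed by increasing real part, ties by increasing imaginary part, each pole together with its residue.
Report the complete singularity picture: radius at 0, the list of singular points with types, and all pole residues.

Denominator factor (n + 3/2)^3: pole of order 3 at -3/2, modulus 3/2.
The radius of convergence is the smallest modulus among the singular points: 3/2.
At the order-3 pole -3/2 set g(n) = (n - (-3/2))^3*f(n) = 1 - 29*n/7.
Order-3 pole: residue = g''(a)/2; g''(-3/2) = 0, so the residue is 0.

Radius of convergence at 0: 3/2.
At -3/2: a pole of order 3; residue 0.


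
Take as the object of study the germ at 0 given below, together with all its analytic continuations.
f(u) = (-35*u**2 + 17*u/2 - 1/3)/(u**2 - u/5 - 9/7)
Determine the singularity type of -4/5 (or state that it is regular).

The point is a regular point.

Denominator factors: u**2 - u/5 - 9/7 = -17/35 at u = -4/5 — none vanishes.
So the germ continues analytically to -4/5.


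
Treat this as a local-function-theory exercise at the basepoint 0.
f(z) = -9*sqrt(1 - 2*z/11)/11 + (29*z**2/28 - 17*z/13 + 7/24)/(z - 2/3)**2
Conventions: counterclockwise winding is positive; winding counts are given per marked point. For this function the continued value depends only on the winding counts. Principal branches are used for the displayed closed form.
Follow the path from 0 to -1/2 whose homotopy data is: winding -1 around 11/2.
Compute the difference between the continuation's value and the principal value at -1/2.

Continued minus principal equals (36/121)*sqrt(33).

The rational part is single-valued and drops out of the difference; each branch term changes only by its own monodromy.
(-9/11)*sqrt(1 - z/(11/2)): winding -1 is odd, the square root flips sign, contributing -2*(-9/11)*sqrt(1 - (-1/2)/(11/2)) = -2*(-9/11)*sqrt(12/11) = (36/121)*sqrt(33).
Summing the contributions at z = -1/2 gives (36/121)*sqrt(33).


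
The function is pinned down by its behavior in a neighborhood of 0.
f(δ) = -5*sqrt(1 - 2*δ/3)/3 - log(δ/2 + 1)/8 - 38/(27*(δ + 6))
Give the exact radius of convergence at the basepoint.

The radius of convergence is 3/2.

Denominator factor (δ + 6): pole of order 1 at -6, modulus 6.
Branch term (-5/3)*sqrt(1 - δ/(3/2)): its argument vanishes at δ = 3/2, a square-root branch point, modulus 3/2.
Branch term (-1/8)*log(1 - δ/(-2)): its argument vanishes at δ = -2, a logarithmic branch point, modulus 2.
The radius of convergence is the smallest modulus among the singular points: 3/2.


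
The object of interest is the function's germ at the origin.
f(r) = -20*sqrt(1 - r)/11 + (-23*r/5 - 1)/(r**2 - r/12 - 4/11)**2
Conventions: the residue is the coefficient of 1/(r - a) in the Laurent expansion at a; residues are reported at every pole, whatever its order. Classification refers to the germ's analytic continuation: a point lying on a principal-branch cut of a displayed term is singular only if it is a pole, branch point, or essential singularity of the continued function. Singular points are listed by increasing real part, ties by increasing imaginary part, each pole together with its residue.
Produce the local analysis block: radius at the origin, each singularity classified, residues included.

Radius of convergence at 0: -1/24 + (1/264)*sqrt(25465).
At 1/24 - (1/264)*sqrt(25465): a pole of order 2; residue -(226512/26796125)*sqrt(25465).
At 1/24 + (1/264)*sqrt(25465): a pole of order 2; residue (226512/26796125)*sqrt(25465).
At 1: an algebraic (square-root) branch point.

Denominator factor (r**2 - r/12 - 4/11)^2: discriminant 2315/1584, real irrational roots 1/24 + (1/264)*sqrt(25465) and 1/24 - (1/264)*sqrt(25465); poles of order 2, moduli 1/24 + (1/264)*sqrt(25465) and -1/24 + (1/264)*sqrt(25465).
Branch term (-20/11)*sqrt(1 - r/(1)): its argument vanishes at r = 1, a square-root branch point, modulus 1.
The radius of convergence is the smallest modulus among the singular points: -1/24 + (1/264)*sqrt(25465).
The branch term is analytic at 1/24 - (1/264)*sqrt(25465) and contributes nothing to the residue; only the rational part matters.
The factor r**2 - r/12 - 4/11 splits as (r - a)(r - a') with a = 1/24 - (1/264)*sqrt(25465), a' = 1/24 + (1/264)*sqrt(25465). At the order-2 pole a set g(r) = (r - a)^2*(rational part) = [-23*r/5 - 1] / (r - a')^2.
Order-2 pole: residue = g'(a); g'(1/24 - (1/264)*sqrt(25465)) = -(226512/26796125)*sqrt(25465), so the residue is -(226512/26796125)*sqrt(25465).
The branch term is analytic at 1/24 + (1/264)*sqrt(25465) and contributes nothing to the residue; only the rational part matters.
The factor r**2 - r/12 - 4/11 splits as (r - a)(r - a') with a = 1/24 + (1/264)*sqrt(25465), a' = 1/24 - (1/264)*sqrt(25465). At the order-2 pole a set g(r) = (r - a)^2*(rational part) = [-23*r/5 - 1] / (r - a')^2.
Order-2 pole: residue = g'(a); g'(1/24 + (1/264)*sqrt(25465)) = (226512/26796125)*sqrt(25465), so the residue is (226512/26796125)*sqrt(25465).
List the singular points by increasing real part (a conjugate pair: the negative imaginary part first).
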